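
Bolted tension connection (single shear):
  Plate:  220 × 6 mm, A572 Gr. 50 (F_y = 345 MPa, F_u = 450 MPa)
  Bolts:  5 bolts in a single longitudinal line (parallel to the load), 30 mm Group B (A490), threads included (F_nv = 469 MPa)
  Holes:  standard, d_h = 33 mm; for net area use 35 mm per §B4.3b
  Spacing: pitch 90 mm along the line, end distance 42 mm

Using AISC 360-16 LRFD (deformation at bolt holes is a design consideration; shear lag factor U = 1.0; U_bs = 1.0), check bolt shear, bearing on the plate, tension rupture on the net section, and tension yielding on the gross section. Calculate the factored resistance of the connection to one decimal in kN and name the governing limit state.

374.6 kN (net-section rupture governs)

Bolt shear: A_b = π(30)²/4 = 706.86 mm². φR_n = 0.75 × 469 × 706.86 × 5 × 1 = 1243.2 kN.
Bearing (6 mm plate, F_u = 450 MPa): end bolts L_c = 42 − 33/2 = 25.5, R_n = min(1.2×25.5×6×450, 2.4×30×6×450) = 82.62 kN/bolt; interior L_c = 90 − 33 = 57, R_n = 184.68 kN/bolt. φR_n = 0.75 × (1×82.62 + 4×184.68) = 616.0 kN.
Tension rupture (net): A_n = (220 − 1×35)×6 = 1110 mm² (U = 1.0, A_e = A_n). φR_n = 0.75 × 450 × 1110 = 374.6 kN.
Tension yield (gross): A_g = 220×6 = 1320 mm². φR_n = 0.90 × 345 × 1320 = 409.9 kN.
Governing: min(1243.2, 616.0, 374.6, 409.9) = 374.6 kN → net-section rupture.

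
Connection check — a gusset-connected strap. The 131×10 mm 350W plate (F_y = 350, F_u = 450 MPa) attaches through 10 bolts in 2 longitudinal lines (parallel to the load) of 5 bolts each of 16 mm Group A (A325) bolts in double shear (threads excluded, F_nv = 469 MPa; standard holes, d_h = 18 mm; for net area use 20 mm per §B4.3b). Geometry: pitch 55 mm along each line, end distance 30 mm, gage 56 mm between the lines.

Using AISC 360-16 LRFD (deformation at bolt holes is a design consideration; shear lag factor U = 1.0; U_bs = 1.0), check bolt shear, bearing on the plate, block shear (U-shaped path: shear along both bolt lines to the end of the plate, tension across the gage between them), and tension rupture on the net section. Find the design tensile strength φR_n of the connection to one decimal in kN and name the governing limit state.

Bolt shear: A_b = π(16)²/4 = 201.06 mm². φR_n = 0.75 × 469 × 201.06 × 10 × 2 = 1414.5 kN.
Bearing (10 mm plate, F_u = 450 MPa): end bolts L_c = 30 − 18/2 = 21, R_n = min(1.2×21×10×450, 2.4×16×10×450) = 113.4 kN/bolt; interior L_c = 55 − 18 = 37, R_n = 172.8 kN/bolt. φR_n = 0.75 × (2×113.4 + 8×172.8) = 1206.9 kN.
Block shear: shear path 2×[30+4×55] = 2×250 mm, A_gv = 5000, A_nv = 2×(250 − 4.5×20)×10 = 3200 mm²; tension across gage: (56 − 1×20)×10 = 360 mm². R_n = min(0.6×450×3200, 0.6×350×5000) + 1.0×450×360 = min(864, 1050) + 162 = 1026 kN. φR_n = 0.75 × 1026 = 769.5 kN.
Tension rupture (net): A_n = (131 − 2×20)×10 = 910 mm² (U = 1.0, A_e = A_n). φR_n = 0.75 × 450 × 910 = 307.1 kN.
Governing: min(1414.5, 1206.9, 769.5, 307.1) = 307.1 kN → net-section rupture.

307.1 kN (net-section rupture governs)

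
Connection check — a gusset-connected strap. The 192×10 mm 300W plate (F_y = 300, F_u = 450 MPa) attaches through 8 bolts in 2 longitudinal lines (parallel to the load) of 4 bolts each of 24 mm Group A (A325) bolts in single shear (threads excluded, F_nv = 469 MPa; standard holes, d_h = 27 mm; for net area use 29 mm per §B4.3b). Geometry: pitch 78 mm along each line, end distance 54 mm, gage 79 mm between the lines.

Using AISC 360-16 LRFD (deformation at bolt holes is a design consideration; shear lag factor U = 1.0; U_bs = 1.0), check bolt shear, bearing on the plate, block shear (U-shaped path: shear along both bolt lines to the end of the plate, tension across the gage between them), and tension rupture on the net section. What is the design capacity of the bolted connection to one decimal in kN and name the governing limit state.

Bolt shear: A_b = π(24)²/4 = 452.39 mm². φR_n = 0.75 × 469 × 452.39 × 8 × 1 = 1273.0 kN.
Bearing (10 mm plate, F_u = 450 MPa): end bolts L_c = 54 − 27/2 = 40.5, R_n = min(1.2×40.5×10×450, 2.4×24×10×450) = 218.7 kN/bolt; interior L_c = 78 − 27 = 51, R_n = 259.2 kN/bolt. φR_n = 0.75 × (2×218.7 + 6×259.2) = 1494.5 kN.
Block shear: shear path 2×[54+3×78] = 2×288 mm, A_gv = 5760, A_nv = 2×(288 − 3.5×29)×10 = 3730 mm²; tension across gage: (79 − 1×29)×10 = 500 mm². R_n = min(0.6×450×3730, 0.6×300×5760) + 1.0×450×500 = min(1007.1, 1036.8) + 225 = 1232.1 kN. φR_n = 0.75 × 1232.1 = 924.1 kN.
Tension rupture (net): A_n = (192 − 2×29)×10 = 1340 mm² (U = 1.0, A_e = A_n). φR_n = 0.75 × 450 × 1340 = 452.3 kN.
Governing: min(1273.0, 1494.5, 924.1, 452.3) = 452.3 kN → net-section rupture.

452.3 kN (net-section rupture governs)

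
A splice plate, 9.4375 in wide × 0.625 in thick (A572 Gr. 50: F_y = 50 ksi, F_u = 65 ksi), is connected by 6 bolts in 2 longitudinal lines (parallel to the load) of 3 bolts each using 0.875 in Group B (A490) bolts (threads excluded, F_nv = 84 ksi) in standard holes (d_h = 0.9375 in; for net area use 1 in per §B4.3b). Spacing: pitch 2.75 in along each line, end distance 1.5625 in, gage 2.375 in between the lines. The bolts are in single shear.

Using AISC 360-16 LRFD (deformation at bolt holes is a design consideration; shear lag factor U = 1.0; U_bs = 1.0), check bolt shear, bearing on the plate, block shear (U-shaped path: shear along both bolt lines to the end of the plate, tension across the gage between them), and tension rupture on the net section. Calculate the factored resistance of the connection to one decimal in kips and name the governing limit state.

208.7 kips (block shear governs)

Bolt shear: A_b = π(0.875)²/4 = 0.60132 in². φR_n = 0.75 × 84 × 0.60132 × 6 × 1 = 227.3 kips.
Bearing (0.625 in plate, F_u = 65 ksi): end bolts L_c = 1.5625 − 0.9375/2 = 1.09375, R_n = min(1.2×1.09375×0.625×65, 2.4×0.875×0.625×65) = 53.32 kips/bolt; interior L_c = 2.75 − 0.9375 = 1.8125, R_n = 85.313 kips/bolt. φR_n = 0.75 × (2×53.32 + 4×85.313) = 335.9 kips.
Block shear: shear path 2×[1.5625+2×2.75] = 2×7.0625 in, A_gv = 8.8281, A_nv = 2×(7.0625 − 2.5×1)×0.625 = 5.7031 in²; tension across gage: (2.375 − 1×1)×0.625 = 0.85938 in². R_n = min(0.6×65×5.7031, 0.6×50×8.8281) + 1.0×65×0.85938 = min(222.42, 264.84) + 55.86 = 278.28 kips. φR_n = 0.75 × 278.28 = 208.7 kips.
Tension rupture (net): A_n = (9.4375 − 2×1)×0.625 = 4.6484 in² (U = 1.0, A_e = A_n). φR_n = 0.75 × 65 × 4.6484 = 226.6 kips.
Governing: min(227.3, 335.9, 208.7, 226.6) = 208.7 kips → block shear.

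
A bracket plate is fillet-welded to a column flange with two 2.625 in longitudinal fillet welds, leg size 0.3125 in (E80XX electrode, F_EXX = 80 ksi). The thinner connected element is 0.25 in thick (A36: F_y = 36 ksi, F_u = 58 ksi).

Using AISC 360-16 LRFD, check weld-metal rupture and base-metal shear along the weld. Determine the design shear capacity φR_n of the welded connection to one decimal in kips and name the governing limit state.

28.4 kips (base-metal shear governs)

Weld metal: throat = 0.707×0.3125 = 0.22094 in, L = 2×2.625 = 5.25 in. φR_n = 0.75 × 0.6 × 80 × 0.22094 × 5.25 = 41.8 kips.
Base metal shear (0.25 in plate): yield φR_n = 1.0×0.6×36×0.25×5.25 = 28.4 kips; rupture φR_n = 0.75×0.6×58×0.25×5.25 = 34.3 kips; take 28.4 kips (yield).
Governing: min(41.8, 28.4) = 28.4 kips → base-metal shear.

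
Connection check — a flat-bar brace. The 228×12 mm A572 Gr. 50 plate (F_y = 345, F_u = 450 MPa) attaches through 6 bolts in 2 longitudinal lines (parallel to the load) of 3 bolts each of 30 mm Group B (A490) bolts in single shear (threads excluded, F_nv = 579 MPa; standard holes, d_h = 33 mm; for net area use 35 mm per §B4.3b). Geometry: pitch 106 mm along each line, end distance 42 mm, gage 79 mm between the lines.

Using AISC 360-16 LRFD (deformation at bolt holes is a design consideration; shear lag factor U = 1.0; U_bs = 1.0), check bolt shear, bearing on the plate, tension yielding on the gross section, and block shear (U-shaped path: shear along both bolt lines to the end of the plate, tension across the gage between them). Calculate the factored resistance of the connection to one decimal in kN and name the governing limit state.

Bolt shear: A_b = π(30)²/4 = 706.86 mm². φR_n = 0.75 × 579 × 706.86 × 6 × 1 = 1841.7 kN.
Bearing (12 mm plate, F_u = 450 MPa): end bolts L_c = 42 − 33/2 = 25.5, R_n = min(1.2×25.5×12×450, 2.4×30×12×450) = 165.24 kN/bolt; interior L_c = 106 − 33 = 73, R_n = 388.8 kN/bolt. φR_n = 0.75 × (2×165.24 + 4×388.8) = 1414.3 kN.
Tension yield (gross): A_g = 228×12 = 2736 mm². φR_n = 0.90 × 345 × 2736 = 849.5 kN.
Block shear: shear path 2×[42+2×106] = 2×254 mm, A_gv = 6096, A_nv = 2×(254 − 2.5×35)×12 = 3996 mm²; tension across gage: (79 − 1×35)×12 = 528 mm². R_n = min(0.6×450×3996, 0.6×345×6096) + 1.0×450×528 = min(1078.9, 1261.9) + 237.6 = 1316.5 kN. φR_n = 0.75 × 1316.5 = 987.4 kN.
Governing: min(1841.7, 1414.3, 849.5, 987.4) = 849.5 kN → gross-section yield.

849.5 kN (gross-section yield governs)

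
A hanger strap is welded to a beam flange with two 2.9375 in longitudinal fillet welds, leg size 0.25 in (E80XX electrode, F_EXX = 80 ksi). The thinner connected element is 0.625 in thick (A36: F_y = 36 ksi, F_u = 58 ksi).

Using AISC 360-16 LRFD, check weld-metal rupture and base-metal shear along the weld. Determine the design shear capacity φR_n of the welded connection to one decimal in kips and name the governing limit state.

37.4 kips (weld metal governs)

Weld metal: throat = 0.707×0.25 = 0.17675 in, L = 2×2.9375 = 5.875 in. φR_n = 0.75 × 0.6 × 80 × 0.17675 × 5.875 = 37.4 kips.
Base metal shear (0.625 in plate): yield φR_n = 1.0×0.6×36×0.625×5.875 = 79.3 kips; rupture φR_n = 0.75×0.6×58×0.625×5.875 = 95.8 kips; take 79.3 kips (yield).
Governing: min(37.4, 79.3) = 37.4 kips → weld metal.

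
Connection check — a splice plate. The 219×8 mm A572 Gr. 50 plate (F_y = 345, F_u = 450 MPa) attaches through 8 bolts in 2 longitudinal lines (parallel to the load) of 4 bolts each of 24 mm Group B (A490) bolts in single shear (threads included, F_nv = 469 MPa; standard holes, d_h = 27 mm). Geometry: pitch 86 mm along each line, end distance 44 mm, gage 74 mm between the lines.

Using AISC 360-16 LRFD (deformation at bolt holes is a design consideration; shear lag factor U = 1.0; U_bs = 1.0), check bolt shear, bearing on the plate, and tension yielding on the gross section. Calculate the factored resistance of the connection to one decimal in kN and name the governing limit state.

544.0 kN (gross-section yield governs)

Bolt shear: A_b = π(24)²/4 = 452.39 mm². φR_n = 0.75 × 469 × 452.39 × 8 × 1 = 1273.0 kN.
Bearing (8 mm plate, F_u = 450 MPa): end bolts L_c = 44 − 27/2 = 30.5, R_n = min(1.2×30.5×8×450, 2.4×24×8×450) = 131.76 kN/bolt; interior L_c = 86 − 27 = 59, R_n = 207.36 kN/bolt. φR_n = 0.75 × (2×131.76 + 6×207.36) = 1130.8 kN.
Tension yield (gross): A_g = 219×8 = 1752 mm². φR_n = 0.90 × 345 × 1752 = 544.0 kN.
Governing: min(1273.0, 1130.8, 544.0) = 544.0 kN → gross-section yield.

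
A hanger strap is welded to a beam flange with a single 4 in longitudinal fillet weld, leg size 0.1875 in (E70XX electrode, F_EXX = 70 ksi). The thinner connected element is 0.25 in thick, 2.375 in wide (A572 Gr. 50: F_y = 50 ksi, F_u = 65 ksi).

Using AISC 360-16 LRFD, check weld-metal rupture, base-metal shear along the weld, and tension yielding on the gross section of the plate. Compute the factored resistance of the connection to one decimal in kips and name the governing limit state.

Weld metal: throat = 0.707×0.1875 = 0.13256 in, L = 4 in. φR_n = 0.75 × 0.6 × 70 × 0.13256 × 4 = 16.7 kips.
Base metal shear (0.25 in plate): yield φR_n = 1.0×0.6×50×0.25×4 = 30.0 kips; rupture φR_n = 0.75×0.6×65×0.25×4 = 29.3 kips; take 29.3 kips (rupture).
Tension yield (gross): A_g = 2.375×0.25 = 0.59375 in². φR_n = 0.90 × 50 × 0.59375 = 26.7 kips.
Governing: min(16.7, 29.3, 26.7) = 16.7 kips → weld metal.

16.7 kips (weld metal governs)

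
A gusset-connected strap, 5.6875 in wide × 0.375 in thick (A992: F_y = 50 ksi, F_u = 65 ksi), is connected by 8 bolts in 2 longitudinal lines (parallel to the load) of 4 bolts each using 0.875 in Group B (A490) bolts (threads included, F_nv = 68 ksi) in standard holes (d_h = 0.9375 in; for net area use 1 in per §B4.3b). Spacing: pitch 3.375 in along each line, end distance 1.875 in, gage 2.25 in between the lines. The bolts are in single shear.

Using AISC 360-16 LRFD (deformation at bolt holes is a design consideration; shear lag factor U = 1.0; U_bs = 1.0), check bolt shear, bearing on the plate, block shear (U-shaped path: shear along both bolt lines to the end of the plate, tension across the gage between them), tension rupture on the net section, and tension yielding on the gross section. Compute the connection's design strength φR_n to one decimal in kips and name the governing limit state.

Bolt shear: A_b = π(0.875)²/4 = 0.60132 in². φR_n = 0.75 × 68 × 0.60132 × 8 × 1 = 245.3 kips.
Bearing (0.375 in plate, F_u = 65 ksi): end bolts L_c = 1.875 − 0.9375/2 = 1.40625, R_n = min(1.2×1.40625×0.375×65, 2.4×0.875×0.375×65) = 41.133 kips/bolt; interior L_c = 3.375 − 0.9375 = 2.4375, R_n = 51.188 kips/bolt. φR_n = 0.75 × (2×41.133 + 6×51.188) = 292.0 kips.
Block shear: shear path 2×[1.875+3×3.375] = 2×12 in, A_gv = 9, A_nv = 2×(12 − 3.5×1)×0.375 = 6.375 in²; tension across gage: (2.25 − 1×1)×0.375 = 0.46875 in². R_n = min(0.6×65×6.375, 0.6×50×9) + 1.0×65×0.46875 = min(248.63, 270) + 30.469 = 279.1 kips. φR_n = 0.75 × 279.1 = 209.3 kips.
Tension rupture (net): A_n = (5.6875 − 2×1)×0.375 = 1.3828 in² (U = 1.0, A_e = A_n). φR_n = 0.75 × 65 × 1.3828 = 67.4 kips.
Tension yield (gross): A_g = 5.6875×0.375 = 2.1328 in². φR_n = 0.90 × 50 × 2.1328 = 96.0 kips.
Governing: min(245.3, 292.0, 209.3, 67.4, 96.0) = 67.4 kips → net-section rupture.

67.4 kips (net-section rupture governs)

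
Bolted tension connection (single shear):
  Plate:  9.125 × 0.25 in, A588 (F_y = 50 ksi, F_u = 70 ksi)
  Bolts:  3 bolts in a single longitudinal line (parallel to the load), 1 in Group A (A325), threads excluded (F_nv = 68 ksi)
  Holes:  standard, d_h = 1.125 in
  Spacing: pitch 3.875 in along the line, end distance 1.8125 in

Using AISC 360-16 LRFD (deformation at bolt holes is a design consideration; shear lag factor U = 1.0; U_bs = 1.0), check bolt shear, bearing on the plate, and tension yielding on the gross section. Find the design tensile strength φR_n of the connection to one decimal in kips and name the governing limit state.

Bolt shear: A_b = π(1)²/4 = 0.7854 in². φR_n = 0.75 × 68 × 0.7854 × 3 × 1 = 120.2 kips.
Bearing (0.25 in plate, F_u = 70 ksi): end bolts L_c = 1.8125 − 1.125/2 = 1.25, R_n = min(1.2×1.25×0.25×70, 2.4×1×0.25×70) = 26.25 kips/bolt; interior L_c = 3.875 − 1.125 = 2.75, R_n = 42 kips/bolt. φR_n = 0.75 × (1×26.25 + 2×42) = 82.7 kips.
Tension yield (gross): A_g = 9.125×0.25 = 2.2813 in². φR_n = 0.90 × 50 × 2.2813 = 102.7 kips.
Governing: min(120.2, 82.7, 102.7) = 82.7 kips → bearing.

82.7 kips (bearing governs)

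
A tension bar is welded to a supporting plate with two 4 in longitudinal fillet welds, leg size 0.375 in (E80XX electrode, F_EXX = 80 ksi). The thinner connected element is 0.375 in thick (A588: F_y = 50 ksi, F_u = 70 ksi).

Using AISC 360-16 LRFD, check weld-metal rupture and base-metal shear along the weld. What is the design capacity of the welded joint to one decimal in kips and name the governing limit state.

76.4 kips (weld metal governs)

Weld metal: throat = 0.707×0.375 = 0.26513 in, L = 2×4 = 8 in. φR_n = 0.75 × 0.6 × 80 × 0.26513 × 8 = 76.4 kips.
Base metal shear (0.375 in plate): yield φR_n = 1.0×0.6×50×0.375×8 = 90.0 kips; rupture φR_n = 0.75×0.6×70×0.375×8 = 94.5 kips; take 90.0 kips (yield).
Governing: min(76.4, 90.0) = 76.4 kips → weld metal.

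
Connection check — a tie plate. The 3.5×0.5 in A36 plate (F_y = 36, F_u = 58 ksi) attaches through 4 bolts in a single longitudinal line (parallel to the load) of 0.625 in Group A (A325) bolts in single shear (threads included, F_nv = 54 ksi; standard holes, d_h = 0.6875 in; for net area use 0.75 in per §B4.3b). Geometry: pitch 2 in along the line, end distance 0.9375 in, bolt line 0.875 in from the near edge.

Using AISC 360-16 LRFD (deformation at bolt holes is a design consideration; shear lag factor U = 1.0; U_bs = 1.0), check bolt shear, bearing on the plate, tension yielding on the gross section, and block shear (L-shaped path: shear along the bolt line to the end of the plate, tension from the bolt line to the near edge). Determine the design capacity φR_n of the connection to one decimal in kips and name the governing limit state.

Bolt shear: A_b = π(0.625)²/4 = 0.3068 in². φR_n = 0.75 × 54 × 0.3068 × 4 × 1 = 49.7 kips.
Bearing (0.5 in plate, F_u = 58 ksi): end bolts L_c = 0.9375 − 0.6875/2 = 0.59375, R_n = min(1.2×0.59375×0.5×58, 2.4×0.625×0.5×58) = 20.663 kips/bolt; interior L_c = 2 − 0.6875 = 1.3125, R_n = 43.5 kips/bolt. φR_n = 0.75 × (1×20.663 + 3×43.5) = 113.4 kips.
Tension yield (gross): A_g = 3.5×0.5 = 1.75 in². φR_n = 0.90 × 36 × 1.75 = 56.7 kips.
Block shear: shear path 1×[0.9375+3×2] = 1×6.9375 in, A_gv = 3.4688, A_nv = 1×(6.9375 − 3.5×0.75)×0.5 = 2.1563 in²; tension to near edge: (0.875 − 0.5×0.75)×0.5 = 0.25 in². R_n = min(0.6×58×2.1563, 0.6×36×3.4688) + 1.0×58×0.25 = min(75.039, 74.926) + 14.5 = 89.426 kips. φR_n = 0.75 × 89.426 = 67.1 kips.
Governing: min(49.7, 113.4, 56.7, 67.1) = 49.7 kips → bolt shear.

49.7 kips (bolt shear governs)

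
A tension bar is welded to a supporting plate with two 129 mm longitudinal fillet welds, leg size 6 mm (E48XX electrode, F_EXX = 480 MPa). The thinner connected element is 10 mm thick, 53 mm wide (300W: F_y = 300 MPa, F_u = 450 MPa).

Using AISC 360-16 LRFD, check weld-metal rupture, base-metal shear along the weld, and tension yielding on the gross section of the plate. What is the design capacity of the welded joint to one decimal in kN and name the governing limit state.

143.1 kN (gross-section yield governs)

Weld metal: throat = 0.707×6 = 4.242 mm, L = 2×129 = 258 mm. φR_n = 0.75 × 0.6 × 480 × 4.242 × 258 = 236.4 kN.
Base metal shear (10 mm plate): yield φR_n = 1.0×0.6×300×10×258 = 464.4 kN; rupture φR_n = 0.75×0.6×450×10×258 = 522.5 kN; take 464.4 kN (yield).
Tension yield (gross): A_g = 53×10 = 530 mm². φR_n = 0.90 × 300 × 530 = 143.1 kN.
Governing: min(236.4, 464.4, 143.1) = 143.1 kN → gross-section yield.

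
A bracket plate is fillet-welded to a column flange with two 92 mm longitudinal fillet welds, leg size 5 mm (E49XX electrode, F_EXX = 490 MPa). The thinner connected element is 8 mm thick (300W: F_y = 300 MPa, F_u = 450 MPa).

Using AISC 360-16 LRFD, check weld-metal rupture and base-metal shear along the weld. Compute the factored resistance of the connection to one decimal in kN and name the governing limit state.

Weld metal: throat = 0.707×5 = 3.535 mm, L = 2×92 = 184 mm. φR_n = 0.75 × 0.6 × 490 × 3.535 × 184 = 143.4 kN.
Base metal shear (8 mm plate): yield φR_n = 1.0×0.6×300×8×184 = 265.0 kN; rupture φR_n = 0.75×0.6×450×8×184 = 298.1 kN; take 265.0 kN (yield).
Governing: min(143.4, 265.0) = 143.4 kN → weld metal.

143.4 kN (weld metal governs)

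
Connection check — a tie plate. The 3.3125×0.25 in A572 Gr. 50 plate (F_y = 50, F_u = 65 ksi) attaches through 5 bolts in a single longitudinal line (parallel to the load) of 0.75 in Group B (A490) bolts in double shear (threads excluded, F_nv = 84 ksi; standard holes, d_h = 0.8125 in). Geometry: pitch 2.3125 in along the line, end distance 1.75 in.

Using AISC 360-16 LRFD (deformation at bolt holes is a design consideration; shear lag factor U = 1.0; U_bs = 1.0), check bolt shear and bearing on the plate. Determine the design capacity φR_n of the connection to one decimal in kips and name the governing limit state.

Bolt shear: A_b = π(0.75)²/4 = 0.44179 in². φR_n = 0.75 × 84 × 0.44179 × 5 × 2 = 278.3 kips.
Bearing (0.25 in plate, F_u = 65 ksi): end bolts L_c = 1.75 − 0.8125/2 = 1.34375, R_n = min(1.2×1.34375×0.25×65, 2.4×0.75×0.25×65) = 26.203 kips/bolt; interior L_c = 2.3125 − 0.8125 = 1.5, R_n = 29.25 kips/bolt. φR_n = 0.75 × (1×26.203 + 4×29.25) = 107.4 kips.
Governing: min(278.3, 107.4) = 107.4 kips → bearing.

107.4 kips (bearing governs)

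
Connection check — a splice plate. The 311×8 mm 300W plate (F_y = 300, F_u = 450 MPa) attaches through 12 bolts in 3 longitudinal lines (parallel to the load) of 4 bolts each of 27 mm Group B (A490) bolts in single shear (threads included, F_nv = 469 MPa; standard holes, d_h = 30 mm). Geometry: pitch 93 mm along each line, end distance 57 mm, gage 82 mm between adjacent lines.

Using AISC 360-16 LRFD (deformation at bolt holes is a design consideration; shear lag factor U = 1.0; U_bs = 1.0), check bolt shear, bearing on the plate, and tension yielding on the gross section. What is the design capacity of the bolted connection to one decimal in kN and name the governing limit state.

Bolt shear: A_b = π(27)²/4 = 572.56 mm². φR_n = 0.75 × 469 × 572.56 × 12 × 1 = 2416.8 kN.
Bearing (8 mm plate, F_u = 450 MPa): end bolts L_c = 57 − 30/2 = 42, R_n = min(1.2×42×8×450, 2.4×27×8×450) = 181.44 kN/bolt; interior L_c = 93 − 30 = 63, R_n = 233.28 kN/bolt. φR_n = 0.75 × (3×181.44 + 9×233.28) = 1982.9 kN.
Tension yield (gross): A_g = 311×8 = 2488 mm². φR_n = 0.90 × 300 × 2488 = 671.8 kN.
Governing: min(2416.8, 1982.9, 671.8) = 671.8 kN → gross-section yield.

671.8 kN (gross-section yield governs)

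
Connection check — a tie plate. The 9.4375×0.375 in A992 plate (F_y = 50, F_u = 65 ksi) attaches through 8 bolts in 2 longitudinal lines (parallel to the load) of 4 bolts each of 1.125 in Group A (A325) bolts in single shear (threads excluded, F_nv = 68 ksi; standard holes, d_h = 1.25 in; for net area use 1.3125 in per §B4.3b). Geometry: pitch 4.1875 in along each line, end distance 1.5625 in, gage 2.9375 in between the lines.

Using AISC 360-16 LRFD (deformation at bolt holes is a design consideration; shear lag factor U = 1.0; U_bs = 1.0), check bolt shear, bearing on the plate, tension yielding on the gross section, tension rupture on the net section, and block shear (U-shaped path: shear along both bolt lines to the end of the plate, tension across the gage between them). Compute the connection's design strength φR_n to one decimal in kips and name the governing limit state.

124.5 kips (net-section rupture governs)

Bolt shear: A_b = π(1.125)²/4 = 0.99402 in². φR_n = 0.75 × 68 × 0.99402 × 8 × 1 = 405.6 kips.
Bearing (0.375 in plate, F_u = 65 ksi): end bolts L_c = 1.5625 − 1.25/2 = 0.9375, R_n = min(1.2×0.9375×0.375×65, 2.4×1.125×0.375×65) = 27.422 kips/bolt; interior L_c = 4.1875 − 1.25 = 2.9375, R_n = 65.813 kips/bolt. φR_n = 0.75 × (2×27.422 + 6×65.813) = 337.3 kips.
Tension yield (gross): A_g = 9.4375×0.375 = 3.5391 in². φR_n = 0.90 × 50 × 3.5391 = 159.3 kips.
Tension rupture (net): A_n = (9.4375 − 2×1.3125)×0.375 = 2.5547 in² (U = 1.0, A_e = A_n). φR_n = 0.75 × 65 × 2.5547 = 124.5 kips.
Block shear: shear path 2×[1.5625+3×4.1875] = 2×14.125 in, A_gv = 10.594, A_nv = 2×(14.125 − 3.5×1.3125)×0.375 = 7.1484 in²; tension across gage: (2.9375 − 1×1.3125)×0.375 = 0.60938 in². R_n = min(0.6×65×7.1484, 0.6×50×10.594) + 1.0×65×0.60938 = min(278.79, 317.82) + 39.61 = 318.4 kips. φR_n = 0.75 × 318.4 = 238.8 kips.
Governing: min(405.6, 337.3, 159.3, 124.5, 238.8) = 124.5 kips → net-section rupture.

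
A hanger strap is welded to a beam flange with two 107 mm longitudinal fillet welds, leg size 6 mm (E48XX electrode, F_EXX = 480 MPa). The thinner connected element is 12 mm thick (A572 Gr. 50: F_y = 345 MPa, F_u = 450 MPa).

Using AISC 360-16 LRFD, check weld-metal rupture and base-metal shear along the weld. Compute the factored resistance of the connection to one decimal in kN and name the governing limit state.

196.1 kN (weld metal governs)

Weld metal: throat = 0.707×6 = 4.242 mm, L = 2×107 = 214 mm. φR_n = 0.75 × 0.6 × 480 × 4.242 × 214 = 196.1 kN.
Base metal shear (12 mm plate): yield φR_n = 1.0×0.6×345×12×214 = 531.6 kN; rupture φR_n = 0.75×0.6×450×12×214 = 520.0 kN; take 520.0 kN (rupture).
Governing: min(196.1, 520.0) = 196.1 kN → weld metal.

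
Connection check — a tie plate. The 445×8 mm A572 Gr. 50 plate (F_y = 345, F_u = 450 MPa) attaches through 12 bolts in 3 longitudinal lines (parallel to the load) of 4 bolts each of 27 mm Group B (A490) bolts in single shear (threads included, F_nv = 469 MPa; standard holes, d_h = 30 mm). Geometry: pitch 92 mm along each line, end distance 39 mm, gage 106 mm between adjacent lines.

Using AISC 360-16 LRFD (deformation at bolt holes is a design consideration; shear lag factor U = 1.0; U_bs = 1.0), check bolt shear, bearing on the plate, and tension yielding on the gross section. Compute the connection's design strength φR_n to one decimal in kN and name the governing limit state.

Bolt shear: A_b = π(27)²/4 = 572.56 mm². φR_n = 0.75 × 469 × 572.56 × 12 × 1 = 2416.8 kN.
Bearing (8 mm plate, F_u = 450 MPa): end bolts L_c = 39 − 30/2 = 24, R_n = min(1.2×24×8×450, 2.4×27×8×450) = 103.68 kN/bolt; interior L_c = 92 − 30 = 62, R_n = 233.28 kN/bolt. φR_n = 0.75 × (3×103.68 + 9×233.28) = 1807.9 kN.
Tension yield (gross): A_g = 445×8 = 3560 mm². φR_n = 0.90 × 345 × 3560 = 1105.4 kN.
Governing: min(2416.8, 1807.9, 1105.4) = 1105.4 kN → gross-section yield.

1105.4 kN (gross-section yield governs)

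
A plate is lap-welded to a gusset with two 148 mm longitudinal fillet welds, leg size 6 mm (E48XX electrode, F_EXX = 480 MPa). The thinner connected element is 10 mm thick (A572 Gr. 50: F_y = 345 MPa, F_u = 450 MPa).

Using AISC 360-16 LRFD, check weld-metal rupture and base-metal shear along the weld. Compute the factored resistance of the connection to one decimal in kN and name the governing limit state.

271.2 kN (weld metal governs)

Weld metal: throat = 0.707×6 = 4.242 mm, L = 2×148 = 296 mm. φR_n = 0.75 × 0.6 × 480 × 4.242 × 296 = 271.2 kN.
Base metal shear (10 mm plate): yield φR_n = 1.0×0.6×345×10×296 = 612.7 kN; rupture φR_n = 0.75×0.6×450×10×296 = 599.4 kN; take 599.4 kN (rupture).
Governing: min(271.2, 599.4) = 271.2 kN → weld metal.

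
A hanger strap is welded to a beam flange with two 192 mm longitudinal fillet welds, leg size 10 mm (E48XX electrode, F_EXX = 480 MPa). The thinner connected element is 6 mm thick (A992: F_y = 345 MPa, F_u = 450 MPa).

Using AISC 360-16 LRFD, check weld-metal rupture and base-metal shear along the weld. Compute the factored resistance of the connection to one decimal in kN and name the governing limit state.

Weld metal: throat = 0.707×10 = 7.07 mm, L = 2×192 = 384 mm. φR_n = 0.75 × 0.6 × 480 × 7.07 × 384 = 586.4 kN.
Base metal shear (6 mm plate): yield φR_n = 1.0×0.6×345×6×384 = 476.9 kN; rupture φR_n = 0.75×0.6×450×6×384 = 466.6 kN; take 466.6 kN (rupture).
Governing: min(586.4, 466.6) = 466.6 kN → base-metal shear.

466.6 kN (base-metal shear governs)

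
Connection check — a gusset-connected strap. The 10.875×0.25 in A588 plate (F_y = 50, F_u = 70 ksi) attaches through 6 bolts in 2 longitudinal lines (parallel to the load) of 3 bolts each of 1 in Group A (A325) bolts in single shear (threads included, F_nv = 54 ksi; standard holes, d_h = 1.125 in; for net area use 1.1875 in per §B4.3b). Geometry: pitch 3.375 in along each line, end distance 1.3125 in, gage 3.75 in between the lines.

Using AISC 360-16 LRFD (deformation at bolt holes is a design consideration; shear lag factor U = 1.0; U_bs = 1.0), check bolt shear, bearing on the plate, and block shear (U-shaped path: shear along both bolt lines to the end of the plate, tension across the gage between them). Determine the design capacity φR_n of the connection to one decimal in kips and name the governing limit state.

113.9 kips (block shear governs)

Bolt shear: A_b = π(1)²/4 = 0.7854 in². φR_n = 0.75 × 54 × 0.7854 × 6 × 1 = 190.9 kips.
Bearing (0.25 in plate, F_u = 70 ksi): end bolts L_c = 1.3125 − 1.125/2 = 0.75, R_n = min(1.2×0.75×0.25×70, 2.4×1×0.25×70) = 15.75 kips/bolt; interior L_c = 3.375 − 1.125 = 2.25, R_n = 42 kips/bolt. φR_n = 0.75 × (2×15.75 + 4×42) = 149.6 kips.
Block shear: shear path 2×[1.3125+2×3.375] = 2×8.0625 in, A_gv = 4.0313, A_nv = 2×(8.0625 − 2.5×1.1875)×0.25 = 2.5469 in²; tension across gage: (3.75 − 1×1.1875)×0.25 = 0.64063 in². R_n = min(0.6×70×2.5469, 0.6×50×4.0313) + 1.0×70×0.64063 = min(106.97, 120.94) + 44.844 = 151.81 kips. φR_n = 0.75 × 151.81 = 113.9 kips.
Governing: min(190.9, 149.6, 113.9) = 113.9 kips → block shear.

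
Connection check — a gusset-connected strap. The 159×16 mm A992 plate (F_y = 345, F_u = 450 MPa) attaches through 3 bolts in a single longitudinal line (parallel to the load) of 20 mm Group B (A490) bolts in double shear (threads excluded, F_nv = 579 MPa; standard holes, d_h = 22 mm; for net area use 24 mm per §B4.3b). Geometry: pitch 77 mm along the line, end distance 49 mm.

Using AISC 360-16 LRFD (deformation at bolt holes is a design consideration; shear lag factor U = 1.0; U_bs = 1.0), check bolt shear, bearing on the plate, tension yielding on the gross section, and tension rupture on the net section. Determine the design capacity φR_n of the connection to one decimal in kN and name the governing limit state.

729.0 kN (net-section rupture governs)

Bolt shear: A_b = π(20)²/4 = 314.16 mm². φR_n = 0.75 × 579 × 314.16 × 3 × 2 = 818.5 kN.
Bearing (16 mm plate, F_u = 450 MPa): end bolts L_c = 49 − 22/2 = 38, R_n = min(1.2×38×16×450, 2.4×20×16×450) = 328.32 kN/bolt; interior L_c = 77 − 22 = 55, R_n = 345.6 kN/bolt. φR_n = 0.75 × (1×328.32 + 2×345.6) = 764.6 kN.
Tension yield (gross): A_g = 159×16 = 2544 mm². φR_n = 0.90 × 345 × 2544 = 789.9 kN.
Tension rupture (net): A_n = (159 − 1×24)×16 = 2160 mm² (U = 1.0, A_e = A_n). φR_n = 0.75 × 450 × 2160 = 729.0 kN.
Governing: min(818.5, 764.6, 789.9, 729.0) = 729.0 kN → net-section rupture.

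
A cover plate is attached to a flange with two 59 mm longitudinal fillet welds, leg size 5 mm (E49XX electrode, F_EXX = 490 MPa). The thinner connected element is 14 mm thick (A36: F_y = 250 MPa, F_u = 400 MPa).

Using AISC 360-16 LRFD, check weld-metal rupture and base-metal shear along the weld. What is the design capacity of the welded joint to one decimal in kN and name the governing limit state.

Weld metal: throat = 0.707×5 = 3.535 mm, L = 2×59 = 118 mm. φR_n = 0.75 × 0.6 × 490 × 3.535 × 118 = 92.0 kN.
Base metal shear (14 mm plate): yield φR_n = 1.0×0.6×250×14×118 = 247.8 kN; rupture φR_n = 0.75×0.6×400×14×118 = 297.4 kN; take 247.8 kN (yield).
Governing: min(92.0, 247.8) = 92.0 kN → weld metal.

92.0 kN (weld metal governs)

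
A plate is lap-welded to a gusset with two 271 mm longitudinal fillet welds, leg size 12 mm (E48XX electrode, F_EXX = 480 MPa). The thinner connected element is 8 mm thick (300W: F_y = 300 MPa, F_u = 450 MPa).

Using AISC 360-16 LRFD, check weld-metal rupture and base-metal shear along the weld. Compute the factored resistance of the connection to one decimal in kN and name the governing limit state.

780.5 kN (base-metal shear governs)

Weld metal: throat = 0.707×12 = 8.484 mm, L = 2×271 = 542 mm. φR_n = 0.75 × 0.6 × 480 × 8.484 × 542 = 993.2 kN.
Base metal shear (8 mm plate): yield φR_n = 1.0×0.6×300×8×542 = 780.5 kN; rupture φR_n = 0.75×0.6×450×8×542 = 878.0 kN; take 780.5 kN (yield).
Governing: min(993.2, 780.5) = 780.5 kN → base-metal shear.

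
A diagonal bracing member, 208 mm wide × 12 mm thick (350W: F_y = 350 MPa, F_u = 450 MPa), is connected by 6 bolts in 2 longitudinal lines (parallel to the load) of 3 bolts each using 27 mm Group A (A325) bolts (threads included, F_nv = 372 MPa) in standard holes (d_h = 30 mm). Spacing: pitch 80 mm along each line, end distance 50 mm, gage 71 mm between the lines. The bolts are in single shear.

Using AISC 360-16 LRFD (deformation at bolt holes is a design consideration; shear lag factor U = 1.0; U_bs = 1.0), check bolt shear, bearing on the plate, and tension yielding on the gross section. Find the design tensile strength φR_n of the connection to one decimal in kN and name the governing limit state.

786.2 kN (gross-section yield governs)

Bolt shear: A_b = π(27)²/4 = 572.56 mm². φR_n = 0.75 × 372 × 572.56 × 6 × 1 = 958.5 kN.
Bearing (12 mm plate, F_u = 450 MPa): end bolts L_c = 50 − 30/2 = 35, R_n = min(1.2×35×12×450, 2.4×27×12×450) = 226.8 kN/bolt; interior L_c = 80 − 30 = 50, R_n = 324 kN/bolt. φR_n = 0.75 × (2×226.8 + 4×324) = 1312.2 kN.
Tension yield (gross): A_g = 208×12 = 2496 mm². φR_n = 0.90 × 350 × 2496 = 786.2 kN.
Governing: min(958.5, 1312.2, 786.2) = 786.2 kN → gross-section yield.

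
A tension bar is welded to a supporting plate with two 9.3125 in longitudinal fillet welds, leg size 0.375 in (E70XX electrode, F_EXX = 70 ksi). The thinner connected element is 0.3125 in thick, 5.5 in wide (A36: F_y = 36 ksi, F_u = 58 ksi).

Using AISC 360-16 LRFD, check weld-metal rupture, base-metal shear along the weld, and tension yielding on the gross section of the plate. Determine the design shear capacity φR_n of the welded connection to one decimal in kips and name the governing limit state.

Weld metal: throat = 0.707×0.375 = 0.26513 in, L = 2×9.3125 = 18.625 in. φR_n = 0.75 × 0.6 × 70 × 0.26513 × 18.625 = 155.5 kips.
Base metal shear (0.3125 in plate): yield φR_n = 1.0×0.6×36×0.3125×18.625 = 125.7 kips; rupture φR_n = 0.75×0.6×58×0.3125×18.625 = 151.9 kips; take 125.7 kips (yield).
Tension yield (gross): A_g = 5.5×0.3125 = 1.7188 in². φR_n = 0.90 × 36 × 1.7188 = 55.7 kips.
Governing: min(155.5, 125.7, 55.7) = 55.7 kips → gross-section yield.

55.7 kips (gross-section yield governs)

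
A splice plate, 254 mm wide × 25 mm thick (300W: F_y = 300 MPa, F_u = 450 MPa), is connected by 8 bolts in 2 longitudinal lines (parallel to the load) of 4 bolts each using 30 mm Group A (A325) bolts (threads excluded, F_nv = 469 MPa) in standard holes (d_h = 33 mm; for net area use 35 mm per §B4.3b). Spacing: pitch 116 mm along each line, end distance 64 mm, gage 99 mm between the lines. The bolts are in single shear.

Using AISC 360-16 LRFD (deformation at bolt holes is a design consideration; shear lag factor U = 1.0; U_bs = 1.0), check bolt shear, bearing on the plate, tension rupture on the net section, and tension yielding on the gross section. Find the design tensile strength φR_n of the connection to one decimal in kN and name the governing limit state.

1552.5 kN (net-section rupture governs)

Bolt shear: A_b = π(30)²/4 = 706.86 mm². φR_n = 0.75 × 469 × 706.86 × 8 × 1 = 1989.1 kN.
Bearing (25 mm plate, F_u = 450 MPa): end bolts L_c = 64 − 33/2 = 47.5, R_n = min(1.2×47.5×25×450, 2.4×30×25×450) = 641.25 kN/bolt; interior L_c = 116 − 33 = 83, R_n = 810 kN/bolt. φR_n = 0.75 × (2×641.25 + 6×810) = 4606.9 kN.
Tension rupture (net): A_n = (254 − 2×35)×25 = 4600 mm² (U = 1.0, A_e = A_n). φR_n = 0.75 × 450 × 4600 = 1552.5 kN.
Tension yield (gross): A_g = 254×25 = 6350 mm². φR_n = 0.90 × 300 × 6350 = 1714.5 kN.
Governing: min(1989.1, 4606.9, 1552.5, 1714.5) = 1552.5 kN → net-section rupture.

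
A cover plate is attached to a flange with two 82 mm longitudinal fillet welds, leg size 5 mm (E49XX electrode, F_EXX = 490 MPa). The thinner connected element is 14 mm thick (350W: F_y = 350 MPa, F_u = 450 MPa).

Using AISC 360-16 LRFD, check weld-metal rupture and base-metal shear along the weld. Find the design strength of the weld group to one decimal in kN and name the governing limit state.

Weld metal: throat = 0.707×5 = 3.535 mm, L = 2×82 = 164 mm. φR_n = 0.75 × 0.6 × 490 × 3.535 × 164 = 127.8 kN.
Base metal shear (14 mm plate): yield φR_n = 1.0×0.6×350×14×164 = 482.2 kN; rupture φR_n = 0.75×0.6×450×14×164 = 464.9 kN; take 464.9 kN (rupture).
Governing: min(127.8, 464.9) = 127.8 kN → weld metal.

127.8 kN (weld metal governs)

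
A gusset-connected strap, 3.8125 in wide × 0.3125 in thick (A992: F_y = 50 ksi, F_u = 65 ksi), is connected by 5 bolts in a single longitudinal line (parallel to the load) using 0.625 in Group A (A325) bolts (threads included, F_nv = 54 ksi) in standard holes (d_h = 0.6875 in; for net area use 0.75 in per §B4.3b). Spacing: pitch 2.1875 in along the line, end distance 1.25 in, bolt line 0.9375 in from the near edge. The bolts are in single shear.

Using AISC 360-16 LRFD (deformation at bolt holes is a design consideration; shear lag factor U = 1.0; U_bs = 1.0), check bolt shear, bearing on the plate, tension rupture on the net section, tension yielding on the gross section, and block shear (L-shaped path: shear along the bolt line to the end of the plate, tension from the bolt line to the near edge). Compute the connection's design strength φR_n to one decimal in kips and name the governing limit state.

Bolt shear: A_b = π(0.625)²/4 = 0.3068 in². φR_n = 0.75 × 54 × 0.3068 × 5 × 1 = 62.1 kips.
Bearing (0.3125 in plate, F_u = 65 ksi): end bolts L_c = 1.25 − 0.6875/2 = 0.90625, R_n = min(1.2×0.90625×0.3125×65, 2.4×0.625×0.3125×65) = 22.09 kips/bolt; interior L_c = 2.1875 − 0.6875 = 1.5, R_n = 30.469 kips/bolt. φR_n = 0.75 × (1×22.09 + 4×30.469) = 108.0 kips.
Tension rupture (net): A_n = (3.8125 − 1×0.75)×0.3125 = 0.95703 in² (U = 1.0, A_e = A_n). φR_n = 0.75 × 65 × 0.95703 = 46.7 kips.
Tension yield (gross): A_g = 3.8125×0.3125 = 1.1914 in². φR_n = 0.90 × 50 × 1.1914 = 53.6 kips.
Block shear: shear path 1×[1.25+4×2.1875] = 1×10 in, A_gv = 3.125, A_nv = 1×(10 − 4.5×0.75)×0.3125 = 2.0703 in²; tension to near edge: (0.9375 − 0.5×0.75)×0.3125 = 0.17578 in². R_n = min(0.6×65×2.0703, 0.6×50×3.125) + 1.0×65×0.17578 = min(80.742, 93.75) + 11.426 = 92.168 kips. φR_n = 0.75 × 92.168 = 69.1 kips.
Governing: min(62.1, 108.0, 46.7, 53.6, 69.1) = 46.7 kips → net-section rupture.

46.7 kips (net-section rupture governs)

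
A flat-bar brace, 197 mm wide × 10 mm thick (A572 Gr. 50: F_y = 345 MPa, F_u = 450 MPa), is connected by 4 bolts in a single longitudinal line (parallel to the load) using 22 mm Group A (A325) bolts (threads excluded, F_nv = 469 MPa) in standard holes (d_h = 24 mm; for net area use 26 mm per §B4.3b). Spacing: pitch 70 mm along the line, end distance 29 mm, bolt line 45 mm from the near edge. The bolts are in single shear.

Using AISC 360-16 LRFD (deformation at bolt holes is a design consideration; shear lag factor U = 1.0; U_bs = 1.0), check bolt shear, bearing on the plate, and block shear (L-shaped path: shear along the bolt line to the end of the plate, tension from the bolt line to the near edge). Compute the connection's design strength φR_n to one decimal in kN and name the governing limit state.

Bolt shear: A_b = π(22)²/4 = 380.13 mm². φR_n = 0.75 × 469 × 380.13 × 4 × 1 = 534.8 kN.
Bearing (10 mm plate, F_u = 450 MPa): end bolts L_c = 29 − 24/2 = 17, R_n = min(1.2×17×10×450, 2.4×22×10×450) = 91.8 kN/bolt; interior L_c = 70 − 24 = 46, R_n = 237.6 kN/bolt. φR_n = 0.75 × (1×91.8 + 3×237.6) = 603.5 kN.
Block shear: shear path 1×[29+3×70] = 1×239 mm, A_gv = 2390, A_nv = 1×(239 − 3.5×26)×10 = 1480 mm²; tension to near edge: (45 − 0.5×26)×10 = 320 mm². R_n = min(0.6×450×1480, 0.6×345×2390) + 1.0×450×320 = min(399.6, 494.73) + 144 = 543.6 kN. φR_n = 0.75 × 543.6 = 407.7 kN.
Governing: min(534.8, 603.5, 407.7) = 407.7 kN → block shear.

407.7 kN (block shear governs)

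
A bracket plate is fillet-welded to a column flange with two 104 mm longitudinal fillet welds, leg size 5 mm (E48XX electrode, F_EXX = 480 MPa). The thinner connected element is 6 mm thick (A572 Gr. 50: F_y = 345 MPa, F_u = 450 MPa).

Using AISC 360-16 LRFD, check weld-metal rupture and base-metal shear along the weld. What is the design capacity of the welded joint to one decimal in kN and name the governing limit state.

158.8 kN (weld metal governs)

Weld metal: throat = 0.707×5 = 3.535 mm, L = 2×104 = 208 mm. φR_n = 0.75 × 0.6 × 480 × 3.535 × 208 = 158.8 kN.
Base metal shear (6 mm plate): yield φR_n = 1.0×0.6×345×6×208 = 258.3 kN; rupture φR_n = 0.75×0.6×450×6×208 = 252.7 kN; take 252.7 kN (rupture).
Governing: min(158.8, 252.7) = 158.8 kN → weld metal.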